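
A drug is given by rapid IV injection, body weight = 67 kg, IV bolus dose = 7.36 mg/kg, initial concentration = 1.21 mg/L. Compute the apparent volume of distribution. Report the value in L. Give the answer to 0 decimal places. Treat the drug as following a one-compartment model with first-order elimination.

408 L

Dose = 7.36 × 67 = 493.1 mg
Vd = Dose / C₀ = 493.1 / 1.21 = 407.5 L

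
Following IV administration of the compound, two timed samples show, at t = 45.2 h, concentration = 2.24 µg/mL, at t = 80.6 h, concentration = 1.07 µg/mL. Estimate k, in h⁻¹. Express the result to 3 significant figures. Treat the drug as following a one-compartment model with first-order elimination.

0.0209 h⁻¹

k = ln(C₁/C₂) / (t₂ − t₁) = ln(2.24/1.07) / (80.6 − 45.2)
  = 0.7388 / 35.40 = 0.02087 h⁻¹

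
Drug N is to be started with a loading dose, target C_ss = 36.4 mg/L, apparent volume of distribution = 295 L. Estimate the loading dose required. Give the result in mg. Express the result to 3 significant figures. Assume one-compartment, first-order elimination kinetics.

LD = Css × Vd = 36.4 × 295 = 10740 mg

10700 mg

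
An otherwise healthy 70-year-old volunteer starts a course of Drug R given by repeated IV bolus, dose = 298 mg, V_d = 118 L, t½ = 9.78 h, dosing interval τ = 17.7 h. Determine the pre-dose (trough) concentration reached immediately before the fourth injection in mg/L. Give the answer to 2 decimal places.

0.98 mg/L

C₀ per dose = Dose / Vd = 298 / 118 = 2.525 mg/L
k = ln2 / t½ = 0.693147 / 9.78 = 0.07087 h⁻¹
Fraction remaining after one interval: r = e^(−kτ) = e^(−0.07087 × 17.7) = 0.2852
Before dose 4, 3 doses have been given (aged 1τ, 2τ, 3τ).
C_trough = C₀ × (r + r² + … + r^3) = C₀ × r(1−r^3)/(1−r)
        = 2.525 × 0.2852 × (1 − 0.02320) / (1 − 0.2852) = 0.9841 mg/L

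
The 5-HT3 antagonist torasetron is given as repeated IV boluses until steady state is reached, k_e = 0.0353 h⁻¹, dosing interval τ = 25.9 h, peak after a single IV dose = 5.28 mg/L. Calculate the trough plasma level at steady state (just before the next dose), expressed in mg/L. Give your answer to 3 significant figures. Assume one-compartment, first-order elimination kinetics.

e^(−kτ) = e^(−0.03530 × 25.9) = 0.4008
Accumulation ratio R = 1 / (1 − e^(−kτ)) = 1 / (1 − 0.4008) = 1.669
Steady-state trough = C₀ × R × e^(−kτ) = 5.28 × 1.669 × 0.4008 = 3.532 mg/L

3.53 mg/L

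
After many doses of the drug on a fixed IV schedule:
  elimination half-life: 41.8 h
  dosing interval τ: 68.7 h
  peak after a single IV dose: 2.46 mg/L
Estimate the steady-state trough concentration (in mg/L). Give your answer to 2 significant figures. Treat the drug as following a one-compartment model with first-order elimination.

1.2 mg/L

k = ln2 / t½ = 0.693147 / 41.8 = 0.01658 h⁻¹
e^(−kτ) = e^(−0.01658 × 68.7) = 0.3201
Accumulation ratio R = 1 / (1 − e^(−kτ)) = 1 / (1 − 0.3201) = 1.471
Steady-state trough = C₀ × R × e^(−kτ) = 2.46 × 1.471 × 0.3201 = 1.158 mg/L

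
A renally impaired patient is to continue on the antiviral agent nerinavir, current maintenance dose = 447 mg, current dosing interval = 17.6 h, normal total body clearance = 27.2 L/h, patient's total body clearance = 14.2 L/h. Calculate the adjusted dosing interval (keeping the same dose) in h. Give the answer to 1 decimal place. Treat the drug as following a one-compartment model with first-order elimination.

To keep the same average steady-state level, dosing rate must scale with clearance.
CL ratio = 14.2 / 27.2 = 0.5221
New interval (same dose) = 17.6 / 0.5221 = 33.71 h

33.7 h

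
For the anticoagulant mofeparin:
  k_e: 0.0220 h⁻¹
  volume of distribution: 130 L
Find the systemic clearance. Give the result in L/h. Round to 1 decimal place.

2.9 L/h

CL = k × Vd = 0.0220 × 130 = 2.860 L/h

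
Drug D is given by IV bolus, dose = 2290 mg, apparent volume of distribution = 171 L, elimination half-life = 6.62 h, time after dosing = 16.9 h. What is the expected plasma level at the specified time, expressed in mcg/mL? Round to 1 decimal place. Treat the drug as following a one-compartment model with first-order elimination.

C₀ = Dose / Vd = 2290 / 171 = 13.39 mg/L
k = ln2 / t½ = 0.693147 / 6.62 = 0.1047 h⁻¹
C = C₀ · e^(−k·t) = 13.39 × e^(−0.1047 × 16.9)
  = 13.39 × 0.1704 = 2.282 mg/L
(2.282 mg/L = 2.282 mcg/mL)

2.3 mcg/mL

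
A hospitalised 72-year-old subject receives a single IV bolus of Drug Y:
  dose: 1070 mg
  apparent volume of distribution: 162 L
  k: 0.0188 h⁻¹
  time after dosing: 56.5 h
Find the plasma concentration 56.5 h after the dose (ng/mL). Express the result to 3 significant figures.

C₀ = Dose / Vd = 1070 / 162 = 6.605 mg/L
C = C₀ · e^(−k·t) = 6.605 × e^(−0.01880 × 56.5)
  = 6.605 × 0.3457 = 2.283 mg/L
Convert: 2.283 mg/L × 1000 = 2283 ng/mL

2280 ng/mL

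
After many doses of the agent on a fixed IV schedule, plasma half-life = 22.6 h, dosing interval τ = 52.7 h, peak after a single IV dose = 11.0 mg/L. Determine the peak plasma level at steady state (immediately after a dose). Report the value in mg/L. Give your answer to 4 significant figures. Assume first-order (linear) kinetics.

13.73 mg/L

k = ln2 / t½ = 0.693147 / 22.6 = 0.03067 h⁻¹
e^(−kτ) = e^(−0.03067 × 52.7) = 0.1986
Accumulation ratio R = 1 / (1 − e^(−kτ)) = 1 / (1 − 0.1986) = 1.248
Steady-state peak = C₀ × R = 11.0 × 1.248 = 13.73 mg/L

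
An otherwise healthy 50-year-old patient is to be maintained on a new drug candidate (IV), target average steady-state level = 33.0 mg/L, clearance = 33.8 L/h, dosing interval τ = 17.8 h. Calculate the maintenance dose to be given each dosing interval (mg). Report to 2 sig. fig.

20000 mg

At steady state, Dose/τ = Css × CL.
Dose = Css × CL × τ = 33.0 × 33.80 × 17.8 = 19850 mg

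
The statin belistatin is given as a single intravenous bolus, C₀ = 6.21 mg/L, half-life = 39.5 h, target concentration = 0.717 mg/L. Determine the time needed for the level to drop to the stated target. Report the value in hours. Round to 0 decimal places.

123 h

k = ln2 / t½ = 0.693147 / 39.5 = 0.01755 h⁻¹
t = ln(C₀ / C) / k = ln(6.210 / 0.717) / 0.01755
  = ln(8.661) / 0.01755 = 2.159 / 0.01755 = 123.0 h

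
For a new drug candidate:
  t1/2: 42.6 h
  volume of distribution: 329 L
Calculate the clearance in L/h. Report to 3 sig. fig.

5.35 L/h

k = ln2 / t½ = 0.693147 / 42.6 = 0.01627 h⁻¹
CL = k × Vd = 0.01627 × 329 = 5.353 L/h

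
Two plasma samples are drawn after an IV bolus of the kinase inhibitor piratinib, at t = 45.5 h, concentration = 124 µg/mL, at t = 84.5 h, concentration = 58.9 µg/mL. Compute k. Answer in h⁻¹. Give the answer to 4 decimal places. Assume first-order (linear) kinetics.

0.0191 h⁻¹

k = ln(C₁/C₂) / (t₂ − t₁) = ln(124/58.9) / (84.5 − 45.5)
  = 0.7444 / 39.00 = 0.01909 h⁻¹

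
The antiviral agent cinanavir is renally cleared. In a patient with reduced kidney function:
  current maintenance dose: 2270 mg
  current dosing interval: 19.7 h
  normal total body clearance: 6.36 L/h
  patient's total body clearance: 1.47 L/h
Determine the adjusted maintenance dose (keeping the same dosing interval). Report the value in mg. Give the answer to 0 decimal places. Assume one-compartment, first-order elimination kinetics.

To keep the same average steady-state level, dosing rate must scale with clearance.
CL ratio = 1.47 / 6.36 = 0.2311
New dose (same interval) = 2270 × 0.2311 = 524.6 mg

525 mg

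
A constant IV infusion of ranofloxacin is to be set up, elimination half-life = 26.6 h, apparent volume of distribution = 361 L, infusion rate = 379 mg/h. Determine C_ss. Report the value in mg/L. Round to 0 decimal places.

40 mg/L

k = ln2 / t½ = 0.693147 / 26.6 = 0.02606 h⁻¹
CL = k × Vd = 0.02606 × 361 = 9.408 L/h
At steady state Css = R₀ / CL = 379 / 9.408 = 40.28 mg/L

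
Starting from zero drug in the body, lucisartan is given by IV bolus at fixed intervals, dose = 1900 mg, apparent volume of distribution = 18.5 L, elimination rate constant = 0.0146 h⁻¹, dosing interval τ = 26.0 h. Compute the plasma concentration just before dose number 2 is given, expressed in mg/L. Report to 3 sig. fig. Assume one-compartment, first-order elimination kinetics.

70.3 mg/L

C₀ per dose = Dose / Vd = 1900 / 18.5 = 102.7 mg/L
Fraction remaining after one interval: r = e^(−kτ) = e^(−0.01460 × 26.0) = 0.6841
Before dose 2, 1 dose has been given (aged 1τ).
C_trough = C₀ × r = 102.7 × 0.6841 = 70.26 mg/L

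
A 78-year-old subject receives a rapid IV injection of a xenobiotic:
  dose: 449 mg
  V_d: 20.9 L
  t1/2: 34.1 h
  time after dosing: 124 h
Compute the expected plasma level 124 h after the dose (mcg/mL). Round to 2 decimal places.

C₀ = Dose / Vd = 449.0 / 20.9 = 21.48 mg/L
k = ln2 / t½ = 0.693147 / 34.1 = 0.02033 h⁻¹
C = C₀ · e^(−k·t) = 21.48 × e^(−0.02033 × 124)
  = 21.48 × 0.08039 = 1.727 mg/L
(1.727 mg/L = 1.727 mcg/mL)

1.73 mcg/mL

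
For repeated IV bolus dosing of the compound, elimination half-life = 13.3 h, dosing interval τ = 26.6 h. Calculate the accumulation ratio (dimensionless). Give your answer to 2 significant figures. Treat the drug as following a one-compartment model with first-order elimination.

k = ln2 / t½ = 0.693147 / 13.3 = 0.05212 h⁻¹
e^(−kτ) = e^(−0.05212 × 26.6) = 0.2500
Accumulation ratio R = 1 / (1 − e^(−kτ)) = 1 / (1 − 0.2500) = 1.333

1.3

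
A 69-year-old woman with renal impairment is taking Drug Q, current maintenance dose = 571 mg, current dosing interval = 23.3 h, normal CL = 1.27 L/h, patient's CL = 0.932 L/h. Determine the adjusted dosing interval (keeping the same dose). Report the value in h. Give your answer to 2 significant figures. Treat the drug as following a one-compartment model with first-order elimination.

32 h

To keep the same average steady-state level, dosing rate must scale with clearance.
CL ratio = 0.932 / 1.27 = 0.7339
New interval (same dose) = 23.3 / 0.7339 = 31.75 h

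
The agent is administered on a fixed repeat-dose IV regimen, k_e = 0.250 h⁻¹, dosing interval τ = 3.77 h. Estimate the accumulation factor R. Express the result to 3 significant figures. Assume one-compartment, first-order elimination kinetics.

e^(−kτ) = e^(−0.2500 × 3.77) = 0.3897
Accumulation ratio R = 1 / (1 − e^(−kτ)) = 1 / (1 − 0.3897) = 1.639

1.64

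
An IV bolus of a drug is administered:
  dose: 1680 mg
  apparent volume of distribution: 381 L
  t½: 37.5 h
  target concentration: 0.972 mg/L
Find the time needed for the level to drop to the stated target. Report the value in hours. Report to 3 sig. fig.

C₀ = Dose / Vd = 1680 / 381 = 4.409 mg/L
k = ln2 / t½ = 0.693147 / 37.5 = 0.01848 h⁻¹
t = ln(C₀ / C) / k = ln(4.409 / 0.972) / 0.01848
  = ln(4.536) / 0.01848 = 1.512 / 0.01848 = 81.82 h

81.8 h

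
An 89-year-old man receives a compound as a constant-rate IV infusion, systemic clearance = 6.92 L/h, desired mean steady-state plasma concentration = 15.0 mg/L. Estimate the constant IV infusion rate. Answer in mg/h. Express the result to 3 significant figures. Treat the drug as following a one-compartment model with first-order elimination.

At steady state, infusion rate R₀ = Css × CL = 15.0 × 6.920 = 103.8 mg/h

104 mg/h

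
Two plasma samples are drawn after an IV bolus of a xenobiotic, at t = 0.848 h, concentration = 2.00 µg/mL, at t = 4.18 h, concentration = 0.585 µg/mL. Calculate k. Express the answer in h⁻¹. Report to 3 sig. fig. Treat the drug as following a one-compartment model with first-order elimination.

0.369 h⁻¹

k = ln(C₁/C₂) / (t₂ − t₁) = ln(2.00/0.585) / (4.18 − 0.848)
  = 1.229 / 3.332 = 0.3688 h⁻¹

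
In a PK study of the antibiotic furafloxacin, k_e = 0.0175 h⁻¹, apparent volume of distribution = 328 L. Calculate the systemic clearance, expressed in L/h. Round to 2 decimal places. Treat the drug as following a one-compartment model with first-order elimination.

5.74 L/h

CL = k × Vd = 0.0175 × 328 = 5.740 L/h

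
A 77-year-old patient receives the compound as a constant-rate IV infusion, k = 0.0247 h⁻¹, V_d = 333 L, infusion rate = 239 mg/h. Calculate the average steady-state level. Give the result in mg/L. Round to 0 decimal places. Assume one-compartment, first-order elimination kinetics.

CL = k × Vd = 0.02470 × 333 = 8.225 L/h
At steady state Css = R₀ / CL = 239 / 8.225 = 29.06 mg/L

29 mg/L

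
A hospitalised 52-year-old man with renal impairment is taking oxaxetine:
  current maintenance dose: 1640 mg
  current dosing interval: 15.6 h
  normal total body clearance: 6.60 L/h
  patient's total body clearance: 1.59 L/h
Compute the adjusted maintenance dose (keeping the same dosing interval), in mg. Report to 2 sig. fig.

400 mg

To keep the same average steady-state level, dosing rate must scale with clearance.
CL ratio = 1.59 / 6.60 = 0.2409
New dose (same interval) = 1640 × 0.2409 = 395.1 mg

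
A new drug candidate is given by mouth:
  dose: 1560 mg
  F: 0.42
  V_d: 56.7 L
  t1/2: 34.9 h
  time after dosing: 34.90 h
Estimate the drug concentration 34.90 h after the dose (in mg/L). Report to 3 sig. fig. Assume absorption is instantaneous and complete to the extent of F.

Amount reaching circulation = F × Dose = 0.42 × 1560 = 655.2 mg
C₀ = F·Dose / Vd = 655.2 / 56.7 = 11.56 mg/L
k = ln2 / t½ = 0.693147 / 34.9 = 0.01986 h⁻¹
t / t½ = 34.90 / 34.9 = 1 half-lives
C = C₀ × (1/2)^1 = 11.56 × 0.5000 = 5.780 mg/L

5.78 mg/L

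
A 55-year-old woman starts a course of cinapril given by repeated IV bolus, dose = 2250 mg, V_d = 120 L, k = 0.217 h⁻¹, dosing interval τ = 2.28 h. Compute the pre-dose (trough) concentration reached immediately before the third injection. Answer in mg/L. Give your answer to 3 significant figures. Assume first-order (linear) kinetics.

C₀ per dose = Dose / Vd = 2250 / 120 = 18.75 mg/L
Fraction remaining after one interval: r = e^(−kτ) = e^(−0.2170 × 2.28) = 0.6097
Before dose 3, 2 doses have been given (aged 1τ, 2τ).
C_trough = C₀ × (r + r²) = 18.75 × (0.6097 + 0.3717) = 18.40 mg/L

18.4 mg/L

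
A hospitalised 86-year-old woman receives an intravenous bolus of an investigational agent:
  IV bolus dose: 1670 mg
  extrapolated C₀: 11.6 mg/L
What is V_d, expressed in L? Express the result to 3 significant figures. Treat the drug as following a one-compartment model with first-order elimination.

Vd = Dose / C₀ = 1670 / 11.6 = 144.0 L

144 L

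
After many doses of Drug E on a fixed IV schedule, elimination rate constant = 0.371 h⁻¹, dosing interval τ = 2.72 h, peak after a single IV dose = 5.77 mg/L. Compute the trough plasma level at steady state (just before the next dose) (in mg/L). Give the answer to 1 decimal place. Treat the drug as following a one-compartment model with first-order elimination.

3.3 mg/L

e^(−kτ) = e^(−0.3710 × 2.72) = 0.3645
Accumulation ratio R = 1 / (1 − e^(−kτ)) = 1 / (1 − 0.3645) = 1.574
Steady-state trough = C₀ × R × e^(−kτ) = 5.77 × 1.574 × 0.3645 = 3.310 mg/L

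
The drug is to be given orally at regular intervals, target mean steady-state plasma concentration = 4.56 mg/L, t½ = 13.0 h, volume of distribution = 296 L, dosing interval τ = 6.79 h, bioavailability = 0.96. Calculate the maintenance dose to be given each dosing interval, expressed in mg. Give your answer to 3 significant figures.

509 mg

k = ln2 / t½ = 0.693147 / 13.0 = 0.05332 h⁻¹
CL = k × Vd = 0.05332 × 296 = 15.78 L/h
At steady state, F × (Dose/τ) = Css × CL.
Dose = Css × CL × τ / F = 4.56 × 15.78 × 6.79 / 0.96 = 508.9 mg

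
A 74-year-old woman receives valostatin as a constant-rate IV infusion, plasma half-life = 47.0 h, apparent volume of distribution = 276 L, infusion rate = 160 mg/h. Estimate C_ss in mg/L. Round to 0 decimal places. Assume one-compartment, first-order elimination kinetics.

k = ln2 / t½ = 0.693147 / 47.0 = 0.01475 h⁻¹
CL = k × Vd = 0.01475 × 276 = 4.071 L/h
At steady state Css = R₀ / CL = 160 / 4.071 = 39.30 mg/L

39 mg/L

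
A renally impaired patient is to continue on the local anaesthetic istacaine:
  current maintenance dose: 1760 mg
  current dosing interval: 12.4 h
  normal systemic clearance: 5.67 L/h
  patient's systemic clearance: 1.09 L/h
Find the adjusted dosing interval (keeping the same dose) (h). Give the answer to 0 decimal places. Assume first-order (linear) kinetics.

To keep the same average steady-state level, dosing rate must scale with clearance.
CL ratio = 1.09 / 5.67 = 0.1922
New interval (same dose) = 12.4 / 0.1922 = 64.52 h

65 h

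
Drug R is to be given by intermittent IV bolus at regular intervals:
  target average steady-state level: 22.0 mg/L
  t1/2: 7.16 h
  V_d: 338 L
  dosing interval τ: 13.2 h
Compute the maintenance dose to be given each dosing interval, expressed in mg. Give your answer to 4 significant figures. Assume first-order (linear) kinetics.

9502 mg

k = ln2 / t½ = 0.693147 / 7.16 = 0.09681 h⁻¹
CL = k × Vd = 0.09681 × 338 = 32.72 L/h
At steady state, Dose/τ = Css × CL.
Dose = Css × CL × τ = 22.0 × 32.72 × 13.2 = 9502 mg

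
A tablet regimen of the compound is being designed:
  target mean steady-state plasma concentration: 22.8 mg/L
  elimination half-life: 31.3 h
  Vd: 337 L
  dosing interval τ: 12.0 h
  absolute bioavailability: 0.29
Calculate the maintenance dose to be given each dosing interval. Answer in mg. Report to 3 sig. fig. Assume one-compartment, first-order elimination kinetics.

k = ln2 / t½ = 0.693147 / 31.3 = 0.02215 h⁻¹
CL = k × Vd = 0.02215 × 337 = 7.465 L/h
At steady state, F × (Dose/τ) = Css × CL.
Dose = Css × CL × τ / F = 22.8 × 7.465 × 12.0 / 0.29 = 7043 mg

7040 mg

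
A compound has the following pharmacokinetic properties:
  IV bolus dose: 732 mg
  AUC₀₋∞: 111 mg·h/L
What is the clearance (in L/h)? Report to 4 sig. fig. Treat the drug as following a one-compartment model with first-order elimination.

6.595 L/h

CL = Dose / AUC = 732 / 111 = 6.595 L/h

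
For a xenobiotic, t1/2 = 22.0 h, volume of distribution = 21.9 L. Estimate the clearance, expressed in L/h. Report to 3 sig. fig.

k = ln2 / t½ = 0.693147 / 22.0 = 0.03151 h⁻¹
CL = k × Vd = 0.03151 × 21.9 = 0.6901 L/h

0.690 L/h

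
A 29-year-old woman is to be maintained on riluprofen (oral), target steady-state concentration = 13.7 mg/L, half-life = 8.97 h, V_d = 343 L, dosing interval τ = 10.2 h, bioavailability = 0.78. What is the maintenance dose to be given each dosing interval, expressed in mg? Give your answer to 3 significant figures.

k = ln2 / t½ = 0.693147 / 8.97 = 0.07727 h⁻¹
CL = k × Vd = 0.07727 × 343 = 26.50 L/h
At steady state, F × (Dose/τ) = Css × CL.
Dose = Css × CL × τ / F = 13.7 × 26.50 × 10.2 / 0.78 = 4748 mg

4750 mg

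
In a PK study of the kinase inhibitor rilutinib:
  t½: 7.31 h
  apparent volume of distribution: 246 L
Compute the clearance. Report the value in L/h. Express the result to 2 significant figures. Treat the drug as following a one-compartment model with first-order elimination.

k = ln2 / t½ = 0.693147 / 7.31 = 0.09482 h⁻¹
CL = k × Vd = 0.09482 × 246 = 23.33 L/h

23 L/h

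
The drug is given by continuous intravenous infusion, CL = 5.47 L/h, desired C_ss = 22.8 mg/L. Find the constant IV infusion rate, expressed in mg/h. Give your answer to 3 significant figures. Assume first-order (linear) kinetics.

At steady state, infusion rate R₀ = Css × CL = 22.8 × 5.470 = 124.7 mg/h

125 mg/h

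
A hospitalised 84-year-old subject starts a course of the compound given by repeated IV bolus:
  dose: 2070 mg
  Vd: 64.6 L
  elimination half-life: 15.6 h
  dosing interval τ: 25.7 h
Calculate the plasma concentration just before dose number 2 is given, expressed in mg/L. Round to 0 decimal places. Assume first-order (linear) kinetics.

C₀ per dose = Dose / Vd = 2070 / 64.6 = 32.04 mg/L
k = ln2 / t½ = 0.693147 / 15.6 = 0.04443 h⁻¹
Fraction remaining after one interval: r = e^(−kτ) = e^(−0.04443 × 25.7) = 0.3192
Before dose 2, 1 dose has been given (aged 1τ).
C_trough = C₀ × r = 32.04 × 0.3192 = 10.23 mg/L

10 mg/L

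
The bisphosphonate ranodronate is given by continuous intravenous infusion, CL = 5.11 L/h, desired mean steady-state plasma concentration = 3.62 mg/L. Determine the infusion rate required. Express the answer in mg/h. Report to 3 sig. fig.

18.5 mg/h

At steady state, infusion rate R₀ = Css × CL = 3.62 × 5.110 = 18.50 mg/h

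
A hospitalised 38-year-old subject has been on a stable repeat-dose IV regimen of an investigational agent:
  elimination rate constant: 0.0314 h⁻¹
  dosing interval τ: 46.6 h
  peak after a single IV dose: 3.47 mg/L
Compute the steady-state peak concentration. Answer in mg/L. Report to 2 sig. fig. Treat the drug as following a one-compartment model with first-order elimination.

4.5 mg/L

e^(−kτ) = e^(−0.03140 × 46.6) = 0.2315
Accumulation ratio R = 1 / (1 − e^(−kτ)) = 1 / (1 − 0.2315) = 1.301
Steady-state peak = C₀ × R = 3.47 × 1.301 = 4.514 mg/L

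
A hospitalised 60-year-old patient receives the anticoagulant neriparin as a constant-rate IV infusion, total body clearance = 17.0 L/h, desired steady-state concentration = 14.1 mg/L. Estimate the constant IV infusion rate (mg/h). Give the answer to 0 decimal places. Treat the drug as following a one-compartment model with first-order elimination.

240 mg/h

At steady state, infusion rate R₀ = Css × CL = 14.1 × 17.00 = 239.7 mg/h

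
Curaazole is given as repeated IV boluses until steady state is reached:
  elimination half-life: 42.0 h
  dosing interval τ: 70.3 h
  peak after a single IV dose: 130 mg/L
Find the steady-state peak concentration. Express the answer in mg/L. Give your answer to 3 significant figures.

k = ln2 / t½ = 0.693147 / 42.0 = 0.01650 h⁻¹
e^(−kτ) = e^(−0.01650 × 70.3) = 0.3135
Accumulation ratio R = 1 / (1 − e^(−kτ)) = 1 / (1 − 0.3135) = 1.457
Steady-state peak = C₀ × R = 130 × 1.457 = 189.4 mg/L

189 mg/L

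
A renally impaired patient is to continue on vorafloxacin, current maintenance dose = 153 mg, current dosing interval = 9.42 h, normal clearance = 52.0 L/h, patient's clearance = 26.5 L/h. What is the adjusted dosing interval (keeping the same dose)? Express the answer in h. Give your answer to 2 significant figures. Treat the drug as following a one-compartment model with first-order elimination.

18 h

To keep the same average steady-state level, dosing rate must scale with clearance.
CL ratio = 26.5 / 52.0 = 0.5096
New interval (same dose) = 9.42 / 0.5096 = 18.49 h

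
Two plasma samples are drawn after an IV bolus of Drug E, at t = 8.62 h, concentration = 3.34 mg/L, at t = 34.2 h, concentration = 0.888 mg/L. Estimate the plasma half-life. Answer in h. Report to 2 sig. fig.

k = ln(C₁/C₂) / (t₂ − t₁) = ln(3.34/0.888) / (34.2 − 8.62)
  = 1.325 / 25.58 = 0.05180 h⁻¹
t½ = ln2 / k = 0.693147 / 0.05180 = 13.38 h

13 h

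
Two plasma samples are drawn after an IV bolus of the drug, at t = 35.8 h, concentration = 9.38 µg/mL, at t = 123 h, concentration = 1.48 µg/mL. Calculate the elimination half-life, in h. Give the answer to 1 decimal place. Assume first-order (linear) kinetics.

k = ln(C₁/C₂) / (t₂ − t₁) = ln(9.38/1.48) / (123 − 35.8)
  = 1.847 / 87.20 = 0.02118 h⁻¹
t½ = ln2 / k = 0.693147 / 0.02118 = 32.73 h

32.7 h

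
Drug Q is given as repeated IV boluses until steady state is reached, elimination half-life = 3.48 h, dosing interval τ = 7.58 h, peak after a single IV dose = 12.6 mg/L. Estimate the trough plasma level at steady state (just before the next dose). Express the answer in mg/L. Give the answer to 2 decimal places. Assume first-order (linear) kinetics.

k = ln2 / t½ = 0.693147 / 3.48 = 0.1992 h⁻¹
e^(−kτ) = e^(−0.1992 × 7.58) = 0.2209
Accumulation ratio R = 1 / (1 − e^(−kτ)) = 1 / (1 − 0.2209) = 1.284
Steady-state trough = C₀ × R × e^(−kτ) = 12.6 × 1.284 × 0.2209 = 3.574 mg/L

3.57 mg/L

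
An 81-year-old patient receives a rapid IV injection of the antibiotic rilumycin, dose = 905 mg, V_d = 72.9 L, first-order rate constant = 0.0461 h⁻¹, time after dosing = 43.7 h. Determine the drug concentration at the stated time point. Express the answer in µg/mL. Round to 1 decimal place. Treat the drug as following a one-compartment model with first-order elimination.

C₀ = Dose / Vd = 905.0 / 72.9 = 12.41 mg/L
C = C₀ · e^(−k·t) = 12.41 × e^(−0.04610 × 43.7)
  = 12.41 × 0.1334 = 1.655 mg/L
(1.655 mg/L = 1.655 µg/mL)

1.7 µg/mL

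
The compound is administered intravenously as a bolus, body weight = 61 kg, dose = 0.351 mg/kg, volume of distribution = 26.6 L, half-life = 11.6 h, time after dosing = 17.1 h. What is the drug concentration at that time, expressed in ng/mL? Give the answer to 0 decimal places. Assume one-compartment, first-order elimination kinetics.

Total dose = 0.351 × 61 = 21.41 mg
C₀ = Dose / Vd = 21.41 / 26.6 = 0.8049 mg/L
k = ln2 / t½ = 0.693147 / 11.6 = 0.05975 h⁻¹
C = C₀ · e^(−k·t) = 0.8049 × e^(−0.05975 × 17.1)
  = 0.8049 × 0.3600 = 0.2898 mg/L
Convert: 0.2898 mg/L × 1000 = 289.8 ng/mL

290 ng/mL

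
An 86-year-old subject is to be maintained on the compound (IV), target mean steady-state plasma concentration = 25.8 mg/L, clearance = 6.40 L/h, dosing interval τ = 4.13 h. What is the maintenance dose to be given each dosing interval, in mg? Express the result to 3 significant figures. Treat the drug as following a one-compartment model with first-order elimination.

At steady state, Dose/τ = Css × CL.
Dose = Css × CL × τ = 25.8 × 6.400 × 4.13 = 681.9 mg

682 mg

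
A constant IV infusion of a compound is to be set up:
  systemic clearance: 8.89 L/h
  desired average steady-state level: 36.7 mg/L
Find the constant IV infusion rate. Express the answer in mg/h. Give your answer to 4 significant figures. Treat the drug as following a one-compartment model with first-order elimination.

At steady state, infusion rate R₀ = Css × CL = 36.7 × 8.890 = 326.3 mg/h

326.3 mg/h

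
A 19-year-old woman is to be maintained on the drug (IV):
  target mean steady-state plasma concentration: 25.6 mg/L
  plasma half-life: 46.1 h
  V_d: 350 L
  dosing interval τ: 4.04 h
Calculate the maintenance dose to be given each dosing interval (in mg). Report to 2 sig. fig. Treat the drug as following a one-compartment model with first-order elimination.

k = ln2 / t½ = 0.693147 / 46.1 = 0.01504 h⁻¹
CL = k × Vd = 0.01504 × 350 = 5.264 L/h
At steady state, Dose/τ = Css × CL.
Dose = Css × CL × τ = 25.6 × 5.264 × 4.04 = 544.4 mg

540 mg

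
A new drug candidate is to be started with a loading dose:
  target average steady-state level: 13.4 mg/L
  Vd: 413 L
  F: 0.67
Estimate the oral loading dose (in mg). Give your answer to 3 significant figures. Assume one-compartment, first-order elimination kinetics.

8260 mg

LD = Css × Vd / F = 13.4 × 413 / 0.67 = 8260 mg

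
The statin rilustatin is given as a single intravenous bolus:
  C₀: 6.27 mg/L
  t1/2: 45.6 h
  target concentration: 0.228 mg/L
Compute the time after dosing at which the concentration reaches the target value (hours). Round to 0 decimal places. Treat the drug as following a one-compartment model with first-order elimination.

k = ln2 / t½ = 0.693147 / 45.6 = 0.01520 h⁻¹
t = ln(C₀ / C) / k = ln(6.270 / 0.228) / 0.01520
  = ln(27.50) / 0.01520 = 3.314 / 0.01520 = 218.0 h

218 h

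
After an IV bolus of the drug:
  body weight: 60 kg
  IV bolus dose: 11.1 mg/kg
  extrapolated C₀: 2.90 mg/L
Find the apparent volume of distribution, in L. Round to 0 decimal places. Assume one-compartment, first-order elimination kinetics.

Dose = 11.1 × 60 = 666.0 mg
Vd = Dose / C₀ = 666.0 / 2.90 = 229.7 L

230 L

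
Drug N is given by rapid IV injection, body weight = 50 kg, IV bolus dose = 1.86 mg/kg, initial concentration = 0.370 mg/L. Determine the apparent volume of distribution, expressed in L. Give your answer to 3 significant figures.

251 L

Dose = 1.86 × 50 = 93.00 mg
Vd = Dose / C₀ = 93.00 / 0.370 = 251.4 L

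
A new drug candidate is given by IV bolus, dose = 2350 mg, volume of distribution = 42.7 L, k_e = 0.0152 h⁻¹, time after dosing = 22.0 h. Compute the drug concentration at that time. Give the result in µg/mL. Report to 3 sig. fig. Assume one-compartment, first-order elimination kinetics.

39.4 µg/mL

C₀ = Dose / Vd = 2350 / 42.7 = 55.04 mg/L
C = C₀ · e^(−k·t) = 55.04 × e^(−0.01520 × 22.0)
  = 55.04 × 0.7158 = 39.40 mg/L
(39.40 mg/L = 39.40 µg/mL)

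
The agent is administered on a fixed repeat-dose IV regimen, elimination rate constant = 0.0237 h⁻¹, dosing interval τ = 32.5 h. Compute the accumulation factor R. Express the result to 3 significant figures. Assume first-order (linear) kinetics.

e^(−kτ) = e^(−0.02370 × 32.5) = 0.4629
Accumulation ratio R = 1 / (1 − e^(−kτ)) = 1 / (1 − 0.4629) = 1.862

1.86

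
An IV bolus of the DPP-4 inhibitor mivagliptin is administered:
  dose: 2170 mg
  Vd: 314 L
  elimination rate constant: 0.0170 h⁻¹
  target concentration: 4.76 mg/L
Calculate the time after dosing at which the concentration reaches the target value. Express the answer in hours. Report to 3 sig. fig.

C₀ = Dose / Vd = 2170 / 314 = 6.911 mg/L
t = ln(C₀ / C) / k = ln(6.911 / 4.76) / 0.01700
  = ln(1.452) / 0.01700 = 0.3729 / 0.01700 = 21.94 h

21.9 h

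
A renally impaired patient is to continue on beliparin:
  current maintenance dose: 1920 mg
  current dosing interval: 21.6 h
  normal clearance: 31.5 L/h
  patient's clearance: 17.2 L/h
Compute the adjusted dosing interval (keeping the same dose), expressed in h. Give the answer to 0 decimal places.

To keep the same average steady-state level, dosing rate must scale with clearance.
CL ratio = 17.2 / 31.5 = 0.5460
New interval (same dose) = 21.6 / 0.5460 = 39.56 h

40 h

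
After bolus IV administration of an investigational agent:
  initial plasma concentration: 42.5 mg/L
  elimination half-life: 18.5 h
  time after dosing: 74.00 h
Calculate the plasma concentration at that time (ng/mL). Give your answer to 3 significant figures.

2660 ng/mL

k = ln2 / t½ = 0.693147 / 18.5 = 0.03747 h⁻¹
t / t½ = 74.00 / 18.5 = 4 half-lives
C = C₀ × (1/2)^4 = 42.50 × 0.06250 = 2.656 mg/L
Convert: 2.656 mg/L × 1000 = 2656 ng/mL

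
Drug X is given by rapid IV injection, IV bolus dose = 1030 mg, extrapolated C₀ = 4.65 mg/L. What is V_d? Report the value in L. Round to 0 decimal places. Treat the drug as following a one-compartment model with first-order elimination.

Vd = Dose / C₀ = 1030 / 4.65 = 221.5 L

222 L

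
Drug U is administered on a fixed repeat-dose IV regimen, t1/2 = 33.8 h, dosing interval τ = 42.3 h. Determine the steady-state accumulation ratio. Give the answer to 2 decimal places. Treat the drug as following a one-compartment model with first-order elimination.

1.72

k = ln2 / t½ = 0.693147 / 33.8 = 0.02051 h⁻¹
e^(−kτ) = e^(−0.02051 × 42.3) = 0.4200
Accumulation ratio R = 1 / (1 − e^(−kτ)) = 1 / (1 − 0.4200) = 1.724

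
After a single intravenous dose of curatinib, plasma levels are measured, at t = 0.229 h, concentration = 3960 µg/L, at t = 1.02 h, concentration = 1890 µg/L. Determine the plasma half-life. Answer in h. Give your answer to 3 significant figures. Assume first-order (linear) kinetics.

k = ln(C₁/C₂) / (t₂ − t₁) = ln(3960/1890) / (1.02 − 0.229)
  = 0.7397 / 0.7910 = 0.9351 h⁻¹
t½ = ln2 / k = 0.693147 / 0.9351 = 0.7413 h

0.741 h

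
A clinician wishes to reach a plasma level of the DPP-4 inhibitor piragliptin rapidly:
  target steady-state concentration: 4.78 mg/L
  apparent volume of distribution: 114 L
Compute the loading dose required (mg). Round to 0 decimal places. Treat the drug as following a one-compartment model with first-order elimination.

LD = Css × Vd = 4.78 × 114 = 544.9 mg

545 mg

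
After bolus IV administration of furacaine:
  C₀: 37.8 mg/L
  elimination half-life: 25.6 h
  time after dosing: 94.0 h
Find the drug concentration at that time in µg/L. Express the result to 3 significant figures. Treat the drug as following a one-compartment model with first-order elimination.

2970 µg/L

k = ln2 / t½ = 0.693147 / 25.6 = 0.02708 h⁻¹
C = C₀ · e^(−k·t) = 37.80 × e^(−0.02708 × 94.0)
  = 37.80 × 0.07843 = 2.965 mg/L
Convert: 2.965 mg/L × 1000 = 2965 µg/L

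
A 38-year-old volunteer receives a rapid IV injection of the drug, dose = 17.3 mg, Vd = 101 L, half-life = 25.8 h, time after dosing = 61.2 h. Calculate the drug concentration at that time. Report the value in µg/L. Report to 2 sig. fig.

33 µg/L

C₀ = Dose / Vd = 17.30 / 101 = 0.1713 mg/L
k = ln2 / t½ = 0.693147 / 25.8 = 0.02687 h⁻¹
C = C₀ · e^(−k·t) = 0.1713 × e^(−0.02687 × 61.2)
  = 0.1713 × 0.1931 = 0.03308 mg/L
Convert: 0.03308 mg/L × 1000 = 33.08 µg/L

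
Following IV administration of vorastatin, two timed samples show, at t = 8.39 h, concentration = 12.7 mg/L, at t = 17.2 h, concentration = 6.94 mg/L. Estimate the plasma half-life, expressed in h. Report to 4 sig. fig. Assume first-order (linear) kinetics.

10.11 h

k = ln(C₁/C₂) / (t₂ − t₁) = ln(12.7/6.94) / (17.2 − 8.39)
  = 0.6043 / 8.810 = 0.06859 h⁻¹
t½ = ln2 / k = 0.693147 / 0.06859 = 10.11 h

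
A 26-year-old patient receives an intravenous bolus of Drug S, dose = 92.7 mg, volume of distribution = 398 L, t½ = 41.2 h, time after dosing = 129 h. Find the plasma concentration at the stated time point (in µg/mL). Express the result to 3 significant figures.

0.0266 µg/mL

C₀ = Dose / Vd = 92.70 / 398 = 0.2329 mg/L
k = ln2 / t½ = 0.693147 / 41.2 = 0.01682 h⁻¹
C = C₀ · e^(−k·t) = 0.2329 × e^(−0.01682 × 129)
  = 0.2329 × 0.1142 = 0.02660 mg/L
(0.02660 mg/L = 0.02660 µg/mL)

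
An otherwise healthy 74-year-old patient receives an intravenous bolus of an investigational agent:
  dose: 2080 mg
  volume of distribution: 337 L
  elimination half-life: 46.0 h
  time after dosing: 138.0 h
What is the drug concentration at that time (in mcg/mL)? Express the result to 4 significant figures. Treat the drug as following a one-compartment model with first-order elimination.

0.7715 mcg/mL

C₀ = Dose / Vd = 2080 / 337 = 6.172 mg/L
k = ln2 / t½ = 0.693147 / 46.0 = 0.01507 h⁻¹
t / t½ = 138.0 / 46.0 = 3 half-lives
C = C₀ × (1/2)^3 = 6.172 × 0.1250 = 0.7715 mg/L
(0.7715 mg/L = 0.7715 mcg/mL)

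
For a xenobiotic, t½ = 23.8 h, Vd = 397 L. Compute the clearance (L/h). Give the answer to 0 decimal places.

12 L/h

k = ln2 / t½ = 0.693147 / 23.8 = 0.02912 h⁻¹
CL = k × Vd = 0.02912 × 397 = 11.56 L/h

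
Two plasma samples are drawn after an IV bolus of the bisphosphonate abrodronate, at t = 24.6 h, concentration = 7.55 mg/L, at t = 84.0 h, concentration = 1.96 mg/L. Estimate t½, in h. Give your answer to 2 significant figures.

31 h

k = ln(C₁/C₂) / (t₂ − t₁) = ln(7.55/1.96) / (84.0 − 24.6)
  = 1.349 / 59.40 = 0.02271 h⁻¹
t½ = ln2 / k = 0.693147 / 0.02271 = 30.52 h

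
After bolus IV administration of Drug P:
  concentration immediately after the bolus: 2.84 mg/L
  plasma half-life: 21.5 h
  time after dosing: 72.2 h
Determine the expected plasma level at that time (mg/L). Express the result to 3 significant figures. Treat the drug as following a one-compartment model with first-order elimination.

0.277 mg/L

k = ln2 / t½ = 0.693147 / 21.5 = 0.03224 h⁻¹
C = C₀ · e^(−k·t) = 2.840 × e^(−0.03224 × 72.2)
  = 2.840 × 0.09752 = 0.2770 mg/L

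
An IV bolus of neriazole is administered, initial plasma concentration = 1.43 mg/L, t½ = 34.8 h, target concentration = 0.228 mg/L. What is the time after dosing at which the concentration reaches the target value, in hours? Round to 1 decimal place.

92.2 h

k = ln2 / t½ = 0.693147 / 34.8 = 0.01992 h⁻¹
t = ln(C₀ / C) / k = ln(1.430 / 0.228) / 0.01992
  = ln(6.272) / 0.01992 = 1.836 / 0.01992 = 92.17 h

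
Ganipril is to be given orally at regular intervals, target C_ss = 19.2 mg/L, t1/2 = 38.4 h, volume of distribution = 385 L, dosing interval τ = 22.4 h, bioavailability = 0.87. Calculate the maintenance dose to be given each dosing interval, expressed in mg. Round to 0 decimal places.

k = ln2 / t½ = 0.693147 / 38.4 = 0.01805 h⁻¹
CL = k × Vd = 0.01805 × 385 = 6.949 L/h
At steady state, F × (Dose/τ) = Css × CL.
Dose = Css × CL × τ / F = 19.2 × 6.949 × 22.4 / 0.87 = 3435 mg

3435 mg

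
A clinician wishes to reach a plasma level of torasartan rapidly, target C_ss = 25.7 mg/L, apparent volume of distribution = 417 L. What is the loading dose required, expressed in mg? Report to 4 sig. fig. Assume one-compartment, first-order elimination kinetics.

10720 mg

LD = Css × Vd = 25.7 × 417 = 10720 mg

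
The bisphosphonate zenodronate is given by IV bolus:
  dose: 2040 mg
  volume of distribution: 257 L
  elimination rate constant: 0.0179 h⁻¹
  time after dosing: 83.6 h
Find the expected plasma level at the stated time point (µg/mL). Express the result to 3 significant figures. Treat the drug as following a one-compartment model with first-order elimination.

1.78 µg/mL

C₀ = Dose / Vd = 2040 / 257 = 7.938 mg/L
C = C₀ · e^(−k·t) = 7.938 × e^(−0.01790 × 83.6)
  = 7.938 × 0.2239 = 1.777 mg/L
(1.777 mg/L = 1.777 µg/mL)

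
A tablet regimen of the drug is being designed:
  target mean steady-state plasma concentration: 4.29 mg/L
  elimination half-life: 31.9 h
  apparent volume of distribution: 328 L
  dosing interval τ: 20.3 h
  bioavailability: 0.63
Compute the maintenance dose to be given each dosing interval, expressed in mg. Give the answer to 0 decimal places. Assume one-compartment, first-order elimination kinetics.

985 mg

k = ln2 / t½ = 0.693147 / 31.9 = 0.02173 h⁻¹
CL = k × Vd = 0.02173 × 328 = 7.127 L/h
At steady state, F × (Dose/τ) = Css × CL.
Dose = Css × CL × τ / F = 4.29 × 7.127 × 20.3 / 0.63 = 985.2 mg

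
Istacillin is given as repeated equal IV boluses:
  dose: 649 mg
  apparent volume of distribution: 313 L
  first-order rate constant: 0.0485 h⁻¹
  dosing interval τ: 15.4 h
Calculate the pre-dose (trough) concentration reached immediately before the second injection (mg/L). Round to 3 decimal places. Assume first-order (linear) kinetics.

C₀ per dose = Dose / Vd = 649 / 313 = 2.073 mg/L
Fraction remaining after one interval: r = e^(−kτ) = e^(−0.04850 × 15.4) = 0.4738
Before dose 2, 1 dose has been given (aged 1τ).
C_trough = C₀ × r = 2.073 × 0.4738 = 0.9822 mg/L

0.982 mg/L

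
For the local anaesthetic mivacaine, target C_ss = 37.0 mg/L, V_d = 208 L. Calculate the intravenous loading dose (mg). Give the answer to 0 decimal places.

LD = Css × Vd = 37.0 × 208 = 7696 mg

7696 mg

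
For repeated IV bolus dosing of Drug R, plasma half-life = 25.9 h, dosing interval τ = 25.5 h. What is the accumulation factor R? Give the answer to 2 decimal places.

2.02

k = ln2 / t½ = 0.693147 / 25.9 = 0.02676 h⁻¹
e^(−kτ) = e^(−0.02676 × 25.5) = 0.5054
Accumulation ratio R = 1 / (1 − e^(−kτ)) = 1 / (1 − 0.5054) = 2.022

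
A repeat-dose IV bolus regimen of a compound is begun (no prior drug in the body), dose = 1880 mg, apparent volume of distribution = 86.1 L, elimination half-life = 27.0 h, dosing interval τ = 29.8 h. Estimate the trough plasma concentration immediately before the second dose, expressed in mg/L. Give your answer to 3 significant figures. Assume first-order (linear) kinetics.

C₀ per dose = Dose / Vd = 1880 / 86.1 = 21.84 mg/L
k = ln2 / t½ = 0.693147 / 27.0 = 0.02567 h⁻¹
Fraction remaining after one interval: r = e^(−kτ) = e^(−0.02567 × 29.8) = 0.4653
Before dose 2, 1 dose has been given (aged 1τ).
C_trough = C₀ × r = 21.84 × 0.4653 = 10.16 mg/L

10.2 mg/L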